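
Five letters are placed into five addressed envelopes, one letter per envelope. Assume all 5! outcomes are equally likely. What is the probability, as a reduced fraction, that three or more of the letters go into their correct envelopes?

11/120

Favorable outcomes: Σ_{i≥3} C(5,i)·!(5-i) = 10·1 + 5·0 + 1·1 = 11.
Total outcomes: 5! = 120.
Probability = 11/120 = 11/120.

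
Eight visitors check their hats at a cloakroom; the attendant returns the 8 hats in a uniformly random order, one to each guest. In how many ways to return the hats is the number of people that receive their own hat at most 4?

40179

Sum C(8,i)·!(8-i) for i = 0..4:
  i=0: C(8,0)·!8 = 1·14833 = 14833
  i=1: C(8,1)·!7 = 8·1854 = 14832
  i=2: C(8,2)·!6 = 28·265 = 7420
  i=3: C(8,3)·!5 = 56·44 = 2464
  i=4: C(8,4)·!4 = 70·9 = 630
Total = 40179.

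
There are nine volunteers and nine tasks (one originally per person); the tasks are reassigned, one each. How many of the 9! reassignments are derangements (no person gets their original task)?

133496

The subfactorial !9 = [9!/e] (nearest integer).
9! = 362880, and 362880/e ≈ 133496.09, so !9 = 133496.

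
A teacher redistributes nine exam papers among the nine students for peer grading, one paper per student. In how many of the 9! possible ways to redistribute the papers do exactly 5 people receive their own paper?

1134

Pick the 5 fixed positions: C(9,5) = 126 ways.
The other 4 form a derangement: !4 = 9.
Total: 126 × 9 = 1134.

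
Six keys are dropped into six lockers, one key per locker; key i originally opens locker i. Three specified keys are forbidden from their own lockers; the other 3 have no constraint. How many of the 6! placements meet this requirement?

426

Let A_j be the event that the j-th constrained one is fixed. By inclusion-exclusion over the 3 events:
Σ_{j=0}^{3} (-1)^j C(3,j)(6-j)!
= C(3,0)·6! - C(3,1)·5! + C(3,2)·4! - C(3,3)·3!
= 720 - 360 + 72 - 6
= 426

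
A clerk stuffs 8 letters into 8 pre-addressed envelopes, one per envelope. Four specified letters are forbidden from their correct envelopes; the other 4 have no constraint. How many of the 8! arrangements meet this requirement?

24024

Let A_j be the event that the j-th constrained one is fixed. By inclusion-exclusion over the 4 events:
Σ_{j=0}^{4} (-1)^j C(4,j)(8-j)!
= C(4,0)·8! - C(4,1)·7! + C(4,2)·6! - C(4,3)·5! + C(4,4)·4!
= 40320 - 20160 + 4320 - 480 + 24
= 24024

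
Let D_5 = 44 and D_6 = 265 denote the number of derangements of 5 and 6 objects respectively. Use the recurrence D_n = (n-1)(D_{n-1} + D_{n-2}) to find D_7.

1854

D_7 = (7-1)·(D_6 + D_5) = 6·(265 + 44) = 6·309 = 1854.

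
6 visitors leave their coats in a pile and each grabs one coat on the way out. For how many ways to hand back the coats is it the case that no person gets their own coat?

The subfactorial !6 = [6!/e] (nearest integer).
6! = 720, and 720/e ≈ 264.87, so !6 = 265.

265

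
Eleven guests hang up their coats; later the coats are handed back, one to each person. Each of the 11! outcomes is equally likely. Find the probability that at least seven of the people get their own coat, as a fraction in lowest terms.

839/9979200

Favorable outcomes: Σ_{i≥7} C(11,i)·!(11-i) = 330·9 + 165·2 + 55·1 + 11·0 + 1·1 = 3356.
Total outcomes: 11! = 39916800.
Probability = 3356/39916800 = 839/9979200.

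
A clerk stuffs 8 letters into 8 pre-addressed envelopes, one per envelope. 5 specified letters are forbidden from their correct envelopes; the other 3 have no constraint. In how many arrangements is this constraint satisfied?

21234

Let A_j be the event that the j-th constrained one is fixed. By inclusion-exclusion over the 5 events:
Σ_{j=0}^{5} (-1)^j C(5,j)(8-j)!
= C(5,0)·8! - C(5,1)·7! + C(5,2)·6! - C(5,3)·5! + C(5,4)·4! - C(5,5)·3!
= 40320 - 25200 + 7200 - 1200 + 120 - 6
= 21234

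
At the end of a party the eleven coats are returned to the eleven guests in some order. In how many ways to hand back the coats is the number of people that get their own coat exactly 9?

Pick the 9 fixed positions: C(11,9) = 55 ways.
The other 2 form a derangement: !2 = 1.
Total: 55 × 1 = 55.

55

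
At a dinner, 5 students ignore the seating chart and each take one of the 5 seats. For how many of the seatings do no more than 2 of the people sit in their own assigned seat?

109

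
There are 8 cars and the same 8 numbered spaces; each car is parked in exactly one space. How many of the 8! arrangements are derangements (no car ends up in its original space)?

14833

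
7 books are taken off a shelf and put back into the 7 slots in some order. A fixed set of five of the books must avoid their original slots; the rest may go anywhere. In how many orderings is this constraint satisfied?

2428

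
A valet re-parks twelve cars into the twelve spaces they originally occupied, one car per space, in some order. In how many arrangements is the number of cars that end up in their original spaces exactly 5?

1468368

Choose which 5 of the 12 are fixed: C(12,5) = 792.
The remaining 7 must be deranged: !7 = 1854.
Total: 792 × 1854 = 1468368.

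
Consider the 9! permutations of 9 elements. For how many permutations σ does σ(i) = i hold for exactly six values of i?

168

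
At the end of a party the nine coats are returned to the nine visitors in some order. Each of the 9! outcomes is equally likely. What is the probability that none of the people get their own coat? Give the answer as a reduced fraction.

16687/45360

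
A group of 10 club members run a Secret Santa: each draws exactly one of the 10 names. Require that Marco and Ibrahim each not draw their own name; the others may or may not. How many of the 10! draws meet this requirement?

Let A_j be the event that the j-th constrained one is fixed. By inclusion-exclusion over the 2 events:
Σ_{j=0}^{2} (-1)^j C(2,j)(10-j)!
= C(2,0)·10! - C(2,1)·9! + C(2,2)·8!
= 3628800 - 725760 + 40320
= 2943360

2943360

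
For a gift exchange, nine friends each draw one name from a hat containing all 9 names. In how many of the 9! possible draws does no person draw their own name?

133496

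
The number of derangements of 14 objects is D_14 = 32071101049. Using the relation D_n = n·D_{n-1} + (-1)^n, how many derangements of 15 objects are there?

481066515734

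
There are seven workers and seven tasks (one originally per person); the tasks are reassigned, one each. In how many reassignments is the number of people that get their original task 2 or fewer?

# with exactly i fixed is C(7,i)·!(7-i); sum over i=0..2:
  i=0: C(7,0)·!7 = 1·1854 = 1854
  i=1: C(7,1)·!6 = 7·265 = 1855
  i=2: C(7,2)·!5 = 21·44 = 924
Total = 4633.

4633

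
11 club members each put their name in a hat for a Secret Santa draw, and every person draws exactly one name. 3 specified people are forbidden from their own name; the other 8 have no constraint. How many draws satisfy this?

30078720

Inclusion-exclusion on the 3 forbidden self-matches:
Σ_{j=0}^{3} (-1)^j C(3,j)(11-j)!
= C(3,0)·11! - C(3,1)·10! + C(3,2)·9! - C(3,3)·8!
= 39916800 - 10886400 + 1088640 - 40320
= 30078720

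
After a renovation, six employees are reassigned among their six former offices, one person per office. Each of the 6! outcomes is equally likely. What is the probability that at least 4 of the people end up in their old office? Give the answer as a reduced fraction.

1/45

Favorable outcomes: Σ_{i≥4} C(6,i)·!(6-i) = 15·1 + 6·0 + 1·1 = 16.
Total outcomes: 6! = 720.
Probability = 16/720 = 1/45.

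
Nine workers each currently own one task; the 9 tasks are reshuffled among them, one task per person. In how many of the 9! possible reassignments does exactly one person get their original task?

Choose which one of the 9 is fixed: C(9,1) = 9.
The remaining 8 must be deranged: !8 = 14833.
Total: 9 × 14833 = 133497.

133497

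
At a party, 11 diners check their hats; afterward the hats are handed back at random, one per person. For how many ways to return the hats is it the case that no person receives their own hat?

14684570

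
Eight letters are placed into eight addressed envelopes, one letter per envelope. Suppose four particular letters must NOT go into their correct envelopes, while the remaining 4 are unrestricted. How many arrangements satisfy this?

24024

Inclusion-exclusion on the 4 forbidden self-matches:
Σ_{j=0}^{4} (-1)^j C(4,j)(8-j)!
= C(4,0)·8! - C(4,1)·7! + C(4,2)·6! - C(4,3)·5! + C(4,4)·4!
= 40320 - 20160 + 4320 - 480 + 24
= 24024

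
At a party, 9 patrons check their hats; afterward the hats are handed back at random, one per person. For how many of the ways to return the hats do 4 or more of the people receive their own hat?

6883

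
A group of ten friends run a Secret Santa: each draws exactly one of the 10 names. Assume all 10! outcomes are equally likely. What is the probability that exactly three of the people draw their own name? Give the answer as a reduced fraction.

Favorable outcomes: C(10,3)·!7 = 120·1854 = 222480.
Total outcomes: 10! = 3628800.
Probability = 222480/3628800 = 103/1680.

103/1680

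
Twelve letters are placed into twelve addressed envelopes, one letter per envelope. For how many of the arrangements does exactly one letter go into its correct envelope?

176214840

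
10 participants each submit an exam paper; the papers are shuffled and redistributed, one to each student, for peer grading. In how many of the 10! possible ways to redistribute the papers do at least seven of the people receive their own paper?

Sum C(10,i)·!(10-i) for i = 7..10:
  i=7: C(10,7)·!3 = 120·2 = 240
  i=8: C(10,8)·!2 = 45·1 = 45
  i=9: C(10,9)·!1 = 10·0 = 0
  i=10: C(10,10)·!0 = 1·1 = 1
Total = 286.

286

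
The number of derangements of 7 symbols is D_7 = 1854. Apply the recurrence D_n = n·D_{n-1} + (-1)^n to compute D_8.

D_8 = 8·1854 + 1 = 14833.

14833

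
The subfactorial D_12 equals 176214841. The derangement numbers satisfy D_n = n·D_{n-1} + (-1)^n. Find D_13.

D_13 = 13·176214841 - 1 = 2290792932.

2290792932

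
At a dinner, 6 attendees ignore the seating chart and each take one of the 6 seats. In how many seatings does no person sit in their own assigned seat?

The subfactorial !6 = [6!/e] (nearest integer).
6! = 720, and 720/e ≈ 264.87, so !6 = 265.

265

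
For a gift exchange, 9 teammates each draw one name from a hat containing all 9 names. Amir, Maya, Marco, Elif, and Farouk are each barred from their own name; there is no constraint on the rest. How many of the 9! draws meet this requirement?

205056

Inclusion-exclusion on the 5 forbidden self-matches:
Σ_{j=0}^{5} (-1)^j C(5,j)(9-j)!
= C(5,0)·9! - C(5,1)·8! + C(5,2)·7! - C(5,3)·6! + C(5,4)·5! - C(5,5)·4!
= 362880 - 201600 + 50400 - 7200 + 600 - 24
= 205056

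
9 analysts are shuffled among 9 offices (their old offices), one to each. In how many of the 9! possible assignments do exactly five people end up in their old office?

Pick the 5 fixed positions: C(9,5) = 126 ways.
The other 4 form a derangement: !4 = 9.
Total: 126 × 9 = 1134.

1134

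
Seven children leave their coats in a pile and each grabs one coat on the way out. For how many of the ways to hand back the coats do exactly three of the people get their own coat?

Pick the 3 fixed positions: C(7,3) = 35 ways.
The other 4 form a derangement: !4 = 9.
Total: 35 × 9 = 315.

315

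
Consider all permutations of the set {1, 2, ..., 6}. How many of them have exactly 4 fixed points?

Choose which 4 of the 6 are fixed: C(6,4) = 15.
The remaining 2 must be deranged: !2 = 1.
Total: 15 × 1 = 15.

15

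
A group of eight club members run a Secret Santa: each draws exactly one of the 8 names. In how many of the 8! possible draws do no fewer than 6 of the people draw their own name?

29

# with exactly i fixed is C(8,i)·!(8-i); sum over i=6..8:
  i=6: C(8,6)·!2 = 28·1 = 28
  i=7: C(8,7)·!1 = 8·0 = 0
  i=8: C(8,8)·!0 = 1·1 = 1
Total = 29.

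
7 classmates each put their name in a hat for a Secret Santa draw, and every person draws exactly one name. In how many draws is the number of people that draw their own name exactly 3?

315

Pick the 3 fixed positions: C(7,3) = 35 ways.
The other 4 form a derangement: !4 = 9.
Total: 35 × 9 = 315.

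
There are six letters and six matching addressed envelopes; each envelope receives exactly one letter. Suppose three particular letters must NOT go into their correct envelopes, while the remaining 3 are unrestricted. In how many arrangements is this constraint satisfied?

Inclusion-exclusion on the 3 forbidden self-matches:
Σ_{j=0}^{3} (-1)^j C(3,j)(6-j)!
= C(3,0)·6! - C(3,1)·5! + C(3,2)·4! - C(3,3)·3!
= 720 - 360 + 72 - 6
= 426

426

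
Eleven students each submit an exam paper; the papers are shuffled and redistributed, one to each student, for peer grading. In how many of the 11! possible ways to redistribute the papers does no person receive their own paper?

14684570

The number of derangements of 11 is !11 = Σ_{k=0}^{11} (-1)^k·11!/k!
= 11! - 11!/1! + 11!/2! - 11!/3! + 11!/4! - 11!/5! + 11!/6! - 11!/7! + 11!/8! - 11!/9! + 11!/10! - 11!/11!
= 39916800 - 39916800 + 19958400 - 6652800 + 1663200 - 332640 + 55440 - 7920 + 990 - 110 + 11 - 1
= 14684570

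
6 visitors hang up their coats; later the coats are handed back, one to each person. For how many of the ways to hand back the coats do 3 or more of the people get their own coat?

# with exactly i fixed is C(6,i)·!(6-i); sum over i=3..6:
  i=3: C(6,3)·!3 = 20·2 = 40
  i=4: C(6,4)·!2 = 15·1 = 15
  i=5: C(6,5)·!1 = 6·0 = 0
  i=6: C(6,6)·!0 = 1·1 = 1
Total = 56.

56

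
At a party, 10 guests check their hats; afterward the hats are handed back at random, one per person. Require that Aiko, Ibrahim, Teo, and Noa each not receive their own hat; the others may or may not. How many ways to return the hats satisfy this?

Inclusion-exclusion on the 4 forbidden self-matches:
Σ_{j=0}^{4} (-1)^j C(4,j)(10-j)!
= C(4,0)·10! - C(4,1)·9! + C(4,2)·8! - C(4,3)·7! + C(4,4)·6!
= 3628800 - 1451520 + 241920 - 20160 + 720
= 2399760

2399760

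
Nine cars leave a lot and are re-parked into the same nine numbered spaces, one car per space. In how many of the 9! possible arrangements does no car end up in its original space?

!9 = 9! · Σ_{k=0}^{9} (-1)^k/k!
= 9! - 9!/1! + 9!/2! - 9!/3! + 9!/4! - 9!/5! + 9!/6! - 9!/7! + 9!/8! - 9!/9!
= 362880 - 362880 + 181440 - 60480 + 15120 - 3024 + 504 - 72 + 9 - 1
= 133496

133496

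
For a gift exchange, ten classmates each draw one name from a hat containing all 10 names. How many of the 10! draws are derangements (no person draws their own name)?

!10 is the nearest integer to 10!/e.
10! = 3628800, and 3628800/e ≈ 1334960.92, so !10 = 1334961.

1334961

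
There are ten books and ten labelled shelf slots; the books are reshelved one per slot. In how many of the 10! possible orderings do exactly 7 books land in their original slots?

240

Pick the 7 fixed positions: C(10,7) = 120 ways.
The other 3 form a derangement: !3 = 2.
Total: 120 × 2 = 240.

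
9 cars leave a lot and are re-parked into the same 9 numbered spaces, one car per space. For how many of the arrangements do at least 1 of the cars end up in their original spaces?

229384

Sum C(9,i)·!(9-i) for i = 1..9:
  i=1: C(9,1)·!8 = 9·14833 = 133497
  i=2: C(9,2)·!7 = 36·1854 = 66744
  i=3: C(9,3)·!6 = 84·265 = 22260
  i=4: C(9,4)·!5 = 126·44 = 5544
  i=5: C(9,5)·!4 = 126·9 = 1134
  i=6: C(9,6)·!3 = 84·2 = 168
  i=7: C(9,7)·!2 = 36·1 = 36
  i=8: C(9,8)·!1 = 9·0 = 0
  i=9: C(9,9)·!0 = 1·1 = 1
Total = 229384.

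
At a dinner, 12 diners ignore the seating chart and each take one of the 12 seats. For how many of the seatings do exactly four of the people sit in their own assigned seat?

Choose which 4 of the 12 are fixed: C(12,4) = 495.
The remaining 8 must be deranged: !8 = 14833.
Total: 495 × 14833 = 7342335.

7342335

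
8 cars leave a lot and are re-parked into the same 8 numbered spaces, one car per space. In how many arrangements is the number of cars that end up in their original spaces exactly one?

14832

Pick the single fixed position: C(8,1) = 8 ways.
The other 7 form a derangement: !7 = 1854.
Total: 8 × 1854 = 14832.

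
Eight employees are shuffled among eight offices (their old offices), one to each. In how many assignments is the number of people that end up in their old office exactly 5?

112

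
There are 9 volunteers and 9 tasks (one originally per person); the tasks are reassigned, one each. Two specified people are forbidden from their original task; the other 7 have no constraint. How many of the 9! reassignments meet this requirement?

Inclusion-exclusion on the 2 forbidden self-matches:
Σ_{j=0}^{2} (-1)^j C(2,j)(9-j)!
= C(2,0)·9! - C(2,1)·8! + C(2,2)·7!
= 362880 - 80640 + 5040
= 287280

287280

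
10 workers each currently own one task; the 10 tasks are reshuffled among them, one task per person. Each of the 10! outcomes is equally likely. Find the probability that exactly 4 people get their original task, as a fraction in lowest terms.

Favorable outcomes: C(10,4)·!6 = 210·265 = 55650.
Total outcomes: 10! = 3628800.
Probability = 55650/3628800 = 53/3456.

53/3456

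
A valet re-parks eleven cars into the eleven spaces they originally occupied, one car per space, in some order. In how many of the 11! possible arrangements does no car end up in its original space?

14684570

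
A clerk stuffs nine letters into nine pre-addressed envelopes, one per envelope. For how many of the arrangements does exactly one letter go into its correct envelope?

Pick the single fixed position: C(9,1) = 9 ways.
The other 8 form a derangement: !8 = 14833.
Total: 9 × 14833 = 133497.

133497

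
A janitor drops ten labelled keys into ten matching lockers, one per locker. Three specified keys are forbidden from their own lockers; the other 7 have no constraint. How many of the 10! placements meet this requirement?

2656080

Let A_j be the event that the j-th constrained one is fixed. By inclusion-exclusion over the 3 events:
Σ_{j=0}^{3} (-1)^j C(3,j)(10-j)!
= C(3,0)·10! - C(3,1)·9! + C(3,2)·8! - C(3,3)·7!
= 3628800 - 1088640 + 120960 - 5040
= 2656080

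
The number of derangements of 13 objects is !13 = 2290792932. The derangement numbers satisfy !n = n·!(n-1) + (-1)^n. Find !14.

!14 = 14·2290792932 + 1 = 32071101049.

32071101049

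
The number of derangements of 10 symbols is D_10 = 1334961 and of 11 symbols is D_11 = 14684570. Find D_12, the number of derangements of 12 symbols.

176214841

D_12 = (12-1)·(D_11 + D_10) = 11·(14684570 + 1334961) = 11·16019531 = 176214841.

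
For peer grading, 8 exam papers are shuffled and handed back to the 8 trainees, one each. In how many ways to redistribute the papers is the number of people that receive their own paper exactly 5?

112

Pick the 5 fixed positions: C(8,5) = 56 ways.
The other 3 form a derangement: !3 = 2.
Total: 56 × 2 = 112.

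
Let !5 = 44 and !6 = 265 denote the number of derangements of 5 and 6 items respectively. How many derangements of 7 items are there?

!7 = (7-1)·(!6 + !5) = 6·(265 + 44) = 6·309 = 1854.

1854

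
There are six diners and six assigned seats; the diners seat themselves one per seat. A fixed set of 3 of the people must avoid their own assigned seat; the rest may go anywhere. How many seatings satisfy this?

426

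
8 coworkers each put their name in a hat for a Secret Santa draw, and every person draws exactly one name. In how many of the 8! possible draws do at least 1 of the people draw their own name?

25487

Sum C(8,i)·!(8-i) for i = 1..8:
  i=1: C(8,1)·!7 = 8·1854 = 14832
  i=2: C(8,2)·!6 = 28·265 = 7420
  i=3: C(8,3)·!5 = 56·44 = 2464
  i=4: C(8,4)·!4 = 70·9 = 630
  i=5: C(8,5)·!3 = 56·2 = 112
  i=6: C(8,6)·!2 = 28·1 = 28
  i=7: C(8,7)·!1 = 8·0 = 0
  i=8: C(8,8)·!0 = 1·1 = 1
Total = 25487.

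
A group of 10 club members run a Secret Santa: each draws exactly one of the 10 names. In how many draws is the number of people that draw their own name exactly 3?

222480

Pick the 3 fixed positions: C(10,3) = 120 ways.
The remaining 7 must be deranged: !7 = 1854.
Total: 120 × 1854 = 222480.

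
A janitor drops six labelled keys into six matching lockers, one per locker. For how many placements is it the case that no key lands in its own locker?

265

Use !n = (n-1)(!(n-1) + !(n-2)).
!6 = 5·(44 + 9) = 5·53 = 265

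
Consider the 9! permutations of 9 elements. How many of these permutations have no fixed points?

133496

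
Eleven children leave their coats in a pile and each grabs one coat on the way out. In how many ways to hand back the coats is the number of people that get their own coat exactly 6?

20328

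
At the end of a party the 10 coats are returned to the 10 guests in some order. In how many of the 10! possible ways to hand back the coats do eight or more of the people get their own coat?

46

# with exactly i fixed is C(10,i)·!(10-i); sum over i=8..10:
  i=8: C(10,8)·!2 = 45·1 = 45
  i=9: C(10,9)·!1 = 10·0 = 0
  i=10: C(10,10)·!0 = 1·1 = 1
Total = 46.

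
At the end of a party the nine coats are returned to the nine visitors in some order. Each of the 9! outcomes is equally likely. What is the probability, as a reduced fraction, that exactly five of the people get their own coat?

1/320

Favorable outcomes: C(9,5)·!4 = 126·9 = 1134.
Total outcomes: 9! = 362880.
Probability = 1134/362880 = 1/320.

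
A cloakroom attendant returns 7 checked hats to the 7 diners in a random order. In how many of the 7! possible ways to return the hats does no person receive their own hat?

By inclusion-exclusion, !7 = Σ (-1)^k · 7!/k! for k=0..7
= 7! - 7!/1! + 7!/2! - 7!/3! + 7!/4! - 7!/5! + 7!/6! - 7!/7!
= 5040 - 5040 + 2520 - 840 + 210 - 42 + 7 - 1
= 1854

1854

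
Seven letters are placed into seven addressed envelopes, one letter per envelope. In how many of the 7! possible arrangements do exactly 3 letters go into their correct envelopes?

315

Choose which 3 of the 7 are fixed: C(7,3) = 35.
The remaining 4 must be deranged: !4 = 9.
Total: 35 × 9 = 315.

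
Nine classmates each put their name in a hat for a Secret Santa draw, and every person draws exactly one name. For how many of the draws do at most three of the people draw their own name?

Sum C(9,i)·!(9-i) for i = 0..3:
  i=0: C(9,0)·!9 = 1·133496 = 133496
  i=1: C(9,1)·!8 = 9·14833 = 133497
  i=2: C(9,2)·!7 = 36·1854 = 66744
  i=3: C(9,3)·!6 = 84·265 = 22260
Total = 355997.

355997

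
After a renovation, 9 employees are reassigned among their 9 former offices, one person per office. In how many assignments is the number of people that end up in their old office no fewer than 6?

205

# with exactly i fixed is C(9,i)·!(9-i); sum over i=6..9:
  i=6: C(9,6)·!3 = 84·2 = 168
  i=7: C(9,7)·!2 = 36·1 = 36
  i=8: C(9,8)·!1 = 9·0 = 0
  i=9: C(9,9)·!0 = 1·1 = 1
Total = 205.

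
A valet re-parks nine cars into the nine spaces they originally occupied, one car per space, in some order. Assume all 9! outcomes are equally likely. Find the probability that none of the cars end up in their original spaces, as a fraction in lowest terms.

16687/45360

Favorable outcomes: !9 = 133496.
Total outcomes: 9! = 362880.
Probability = 133496/362880 = 16687/45360.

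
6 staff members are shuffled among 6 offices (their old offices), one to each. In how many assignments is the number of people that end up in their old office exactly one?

264

Choose which one of the 6 is fixed: C(6,1) = 6.
The remaining 5 must be deranged: !5 = 44.
Total: 6 × 44 = 264.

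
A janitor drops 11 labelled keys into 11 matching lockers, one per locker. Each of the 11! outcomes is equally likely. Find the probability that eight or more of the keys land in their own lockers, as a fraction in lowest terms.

193/19958400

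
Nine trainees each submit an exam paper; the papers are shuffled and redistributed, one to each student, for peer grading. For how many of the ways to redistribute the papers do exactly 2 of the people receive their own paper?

66744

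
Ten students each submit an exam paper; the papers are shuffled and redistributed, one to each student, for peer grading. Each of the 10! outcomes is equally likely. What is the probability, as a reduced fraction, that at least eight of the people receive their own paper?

23/1814400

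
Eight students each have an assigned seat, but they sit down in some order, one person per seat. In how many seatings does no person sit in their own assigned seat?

14833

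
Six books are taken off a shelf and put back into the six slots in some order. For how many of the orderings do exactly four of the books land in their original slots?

15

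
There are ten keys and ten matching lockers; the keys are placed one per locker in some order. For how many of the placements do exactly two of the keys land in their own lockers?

667485

Pick the 2 fixed positions: C(10,2) = 45 ways.
The remaining 8 must be deranged: !8 = 14833.
Total: 45 × 14833 = 667485.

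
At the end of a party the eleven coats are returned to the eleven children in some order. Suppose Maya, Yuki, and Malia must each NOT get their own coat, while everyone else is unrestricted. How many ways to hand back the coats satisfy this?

Let A_j be the event that the j-th constrained one is fixed. By inclusion-exclusion over the 3 events:
Σ_{j=0}^{3} (-1)^j C(3,j)(11-j)!
= C(3,0)·11! - C(3,1)·10! + C(3,2)·9! - C(3,3)·8!
= 39916800 - 10886400 + 1088640 - 40320
= 30078720

30078720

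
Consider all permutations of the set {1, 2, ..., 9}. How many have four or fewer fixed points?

361541

# with exactly i fixed is C(9,i)·!(9-i); sum over i=0..4:
  i=0: C(9,0)·!9 = 1·133496 = 133496
  i=1: C(9,1)·!8 = 9·14833 = 133497
  i=2: C(9,2)·!7 = 36·1854 = 66744
  i=3: C(9,3)·!6 = 84·265 = 22260
  i=4: C(9,4)·!5 = 126·44 = 5544
Total = 361541.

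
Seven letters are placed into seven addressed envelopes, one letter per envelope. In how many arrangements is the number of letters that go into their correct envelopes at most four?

# with exactly i fixed is C(7,i)·!(7-i); sum over i=0..4:
  i=0: C(7,0)·!7 = 1·1854 = 1854
  i=1: C(7,1)·!6 = 7·265 = 1855
  i=2: C(7,2)·!5 = 21·44 = 924
  i=3: C(7,3)·!4 = 35·9 = 315
  i=4: C(7,4)·!3 = 35·2 = 70
Total = 5018.

5018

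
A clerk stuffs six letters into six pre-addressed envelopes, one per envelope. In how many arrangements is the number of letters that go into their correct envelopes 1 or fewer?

Sum C(6,i)·!(6-i) for i = 0..1:
  i=0: C(6,0)·!6 = 1·265 = 265
  i=1: C(6,1)·!5 = 6·44 = 264
Total = 529.

529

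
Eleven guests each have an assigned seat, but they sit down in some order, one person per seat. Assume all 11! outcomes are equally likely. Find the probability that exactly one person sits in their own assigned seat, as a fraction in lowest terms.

16481/44800

Favorable outcomes: C(11,1)·!10 = 11·1334961 = 14684571.
Total outcomes: 11! = 39916800.
Probability = 14684571/39916800 = 16481/44800.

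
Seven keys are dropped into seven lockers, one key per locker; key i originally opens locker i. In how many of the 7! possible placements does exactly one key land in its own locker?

1855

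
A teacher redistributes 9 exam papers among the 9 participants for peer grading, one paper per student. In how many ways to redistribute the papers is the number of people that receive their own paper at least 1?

229384

# with exactly i fixed is C(9,i)·!(9-i); sum over i=1..9:
  i=1: C(9,1)·!8 = 9·14833 = 133497
  i=2: C(9,2)·!7 = 36·1854 = 66744
  i=3: C(9,3)·!6 = 84·265 = 22260
  i=4: C(9,4)·!5 = 126·44 = 5544
  i=5: C(9,5)·!4 = 126·9 = 1134
  i=6: C(9,6)·!3 = 84·2 = 168
  i=7: C(9,7)·!2 = 36·1 = 36
  i=8: C(9,8)·!1 = 9·0 = 0
  i=9: C(9,9)·!0 = 1·1 = 1
Total = 229384.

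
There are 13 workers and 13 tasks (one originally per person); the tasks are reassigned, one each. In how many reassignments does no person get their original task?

2290792932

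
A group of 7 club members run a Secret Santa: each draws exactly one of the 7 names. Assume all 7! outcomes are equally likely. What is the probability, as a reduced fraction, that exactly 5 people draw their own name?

Favorable outcomes: C(7,5)·!2 = 21·1 = 21.
Total outcomes: 7! = 5040.
Probability = 21/5040 = 1/240.

1/240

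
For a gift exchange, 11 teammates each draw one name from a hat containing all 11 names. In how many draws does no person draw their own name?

14684570

The number of derangements of 11 is !11 = Σ_{k=0}^{11} (-1)^k·11!/k!
= 11! - 11!/1! + 11!/2! - 11!/3! + 11!/4! - 11!/5! + 11!/6! - 11!/7! + 11!/8! - 11!/9! + 11!/10! - 11!/11!
= 39916800 - 39916800 + 19958400 - 6652800 + 1663200 - 332640 + 55440 - 7920 + 990 - 110 + 11 - 1
= 14684570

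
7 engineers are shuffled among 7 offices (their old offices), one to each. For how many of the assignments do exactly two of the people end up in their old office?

924

Pick the 2 fixed positions: C(7,2) = 21 ways.
The other 5 form a derangement: !5 = 44.
Total: 21 × 44 = 924.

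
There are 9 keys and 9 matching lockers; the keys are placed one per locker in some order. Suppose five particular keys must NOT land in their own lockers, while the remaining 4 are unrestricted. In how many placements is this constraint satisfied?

Inclusion-exclusion on the 5 forbidden self-matches:
Σ_{j=0}^{5} (-1)^j C(5,j)(9-j)!
= C(5,0)·9! - C(5,1)·8! + C(5,2)·7! - C(5,3)·6! + C(5,4)·5! - C(5,5)·4!
= 362880 - 201600 + 50400 - 7200 + 600 - 24
= 205056

205056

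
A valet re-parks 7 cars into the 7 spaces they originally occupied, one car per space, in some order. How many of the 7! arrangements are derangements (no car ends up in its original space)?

1854

The number of derangements of 7 is !7 = Σ_{k=0}^{7} (-1)^k·7!/k!
= 7! - 7!/1! + 7!/2! - 7!/3! + 7!/4! - 7!/5! + 7!/6! - 7!/7!
= 5040 - 5040 + 2520 - 840 + 210 - 42 + 7 - 1
= 1854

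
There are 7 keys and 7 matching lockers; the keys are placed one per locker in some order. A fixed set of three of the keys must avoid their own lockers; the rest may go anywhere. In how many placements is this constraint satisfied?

3216

Let A_j be the event that the j-th constrained one is fixed. By inclusion-exclusion over the 3 events:
Σ_{j=0}^{3} (-1)^j C(3,j)(7-j)!
= C(3,0)·7! - C(3,1)·6! + C(3,2)·5! - C(3,3)·4!
= 5040 - 2160 + 360 - 24
= 3216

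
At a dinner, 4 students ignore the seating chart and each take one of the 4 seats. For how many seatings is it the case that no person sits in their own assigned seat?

9

The number of derangements of 4 is !4 = Σ_{k=0}^{4} (-1)^k·4!/k!
= 4! - 4!/1! + 4!/2! - 4!/3! + 4!/4!
= 24 - 24 + 12 - 4 + 1
= 9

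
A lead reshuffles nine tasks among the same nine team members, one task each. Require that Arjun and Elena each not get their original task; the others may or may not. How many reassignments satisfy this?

287280

Inclusion-exclusion on the 2 forbidden self-matches:
Σ_{j=0}^{2} (-1)^j C(2,j)(9-j)!
= C(2,0)·9! - C(2,1)·8! + C(2,2)·7!
= 362880 - 80640 + 5040
= 287280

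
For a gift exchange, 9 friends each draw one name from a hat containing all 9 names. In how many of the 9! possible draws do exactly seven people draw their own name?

Pick the 7 fixed positions: C(9,7) = 36 ways.
The other 2 form a derangement: !2 = 1.
Total: 36 × 1 = 36.

36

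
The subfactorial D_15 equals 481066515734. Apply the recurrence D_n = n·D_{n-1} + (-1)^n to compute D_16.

7697064251745

D_16 = 16·481066515734 + 1 = 7697064251745.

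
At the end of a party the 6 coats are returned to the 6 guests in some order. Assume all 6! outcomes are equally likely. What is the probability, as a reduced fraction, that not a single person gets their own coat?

53/144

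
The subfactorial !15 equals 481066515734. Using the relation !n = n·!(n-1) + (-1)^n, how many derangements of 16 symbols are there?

7697064251745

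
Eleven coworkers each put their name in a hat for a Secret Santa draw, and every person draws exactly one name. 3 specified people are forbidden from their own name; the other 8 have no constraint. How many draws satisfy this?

30078720

Let A_j be the event that the j-th constrained one is fixed. By inclusion-exclusion over the 3 events:
Σ_{j=0}^{3} (-1)^j C(3,j)(11-j)!
= C(3,0)·11! - C(3,1)·10! + C(3,2)·9! - C(3,3)·8!
= 39916800 - 10886400 + 1088640 - 40320
= 30078720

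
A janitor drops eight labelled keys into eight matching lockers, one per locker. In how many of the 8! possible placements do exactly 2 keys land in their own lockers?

7420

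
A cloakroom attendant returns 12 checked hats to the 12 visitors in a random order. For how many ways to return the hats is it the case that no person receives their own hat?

176214841

Recurrence: !12 = 12·!11 + (-1)^12.
!12 = 12·14684570 + 1 = 176214841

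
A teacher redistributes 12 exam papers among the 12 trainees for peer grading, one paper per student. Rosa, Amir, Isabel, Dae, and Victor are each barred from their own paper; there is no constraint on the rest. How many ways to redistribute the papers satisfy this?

312273360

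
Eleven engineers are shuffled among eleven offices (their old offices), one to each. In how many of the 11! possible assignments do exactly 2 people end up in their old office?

7342280

Pick the 2 fixed positions: C(11,2) = 55 ways.
The other 9 form a derangement: !9 = 133496.
Total: 55 × 133496 = 7342280.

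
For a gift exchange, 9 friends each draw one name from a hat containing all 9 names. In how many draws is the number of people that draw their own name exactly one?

Pick the single fixed position: C(9,1) = 9 ways.
The remaining 8 must be deranged: !8 = 14833.
Total: 9 × 14833 = 133497.

133497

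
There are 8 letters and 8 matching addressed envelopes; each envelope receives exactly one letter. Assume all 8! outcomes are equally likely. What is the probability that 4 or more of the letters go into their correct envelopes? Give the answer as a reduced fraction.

257/13440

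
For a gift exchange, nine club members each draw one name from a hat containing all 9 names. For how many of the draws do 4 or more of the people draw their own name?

# with exactly i fixed is C(9,i)·!(9-i); sum over i=4..9:
  i=4: C(9,4)·!5 = 126·44 = 5544
  i=5: C(9,5)·!4 = 126·9 = 1134
  i=6: C(9,6)·!3 = 84·2 = 168
  i=7: C(9,7)·!2 = 36·1 = 36
  i=8: C(9,8)·!1 = 9·0 = 0
  i=9: C(9,9)·!0 = 1·1 = 1
Total = 6883.

6883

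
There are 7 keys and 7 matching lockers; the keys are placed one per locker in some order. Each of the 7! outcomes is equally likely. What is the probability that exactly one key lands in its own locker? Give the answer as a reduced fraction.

53/144

Favorable outcomes: C(7,1)·!6 = 7·265 = 1855.
Total outcomes: 7! = 5040.
Probability = 1855/5040 = 53/144.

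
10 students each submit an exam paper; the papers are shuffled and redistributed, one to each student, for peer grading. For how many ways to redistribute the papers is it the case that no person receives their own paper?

1334961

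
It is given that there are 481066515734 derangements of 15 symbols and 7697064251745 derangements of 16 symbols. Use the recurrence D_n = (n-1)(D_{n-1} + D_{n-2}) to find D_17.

130850092279664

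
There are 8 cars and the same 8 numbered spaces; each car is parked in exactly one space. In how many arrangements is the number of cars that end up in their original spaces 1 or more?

25487

# with exactly i fixed is C(8,i)·!(8-i); sum over i=1..8:
  i=1: C(8,1)·!7 = 8·1854 = 14832
  i=2: C(8,2)·!6 = 28·265 = 7420
  i=3: C(8,3)·!5 = 56·44 = 2464
  i=4: C(8,4)·!4 = 70·9 = 630
  i=5: C(8,5)·!3 = 56·2 = 112
  i=6: C(8,6)·!2 = 28·1 = 28
  i=7: C(8,7)·!1 = 8·0 = 0
  i=8: C(8,8)·!0 = 1·1 = 1
Total = 25487.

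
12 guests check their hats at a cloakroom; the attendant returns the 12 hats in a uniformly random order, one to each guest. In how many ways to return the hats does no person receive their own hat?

176214841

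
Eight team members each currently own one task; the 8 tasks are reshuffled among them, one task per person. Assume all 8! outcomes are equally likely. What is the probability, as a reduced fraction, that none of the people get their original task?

2119/5760

Favorable outcomes: !8 = 14833.
Total outcomes: 8! = 40320.
Probability = 14833/40320 = 2119/5760.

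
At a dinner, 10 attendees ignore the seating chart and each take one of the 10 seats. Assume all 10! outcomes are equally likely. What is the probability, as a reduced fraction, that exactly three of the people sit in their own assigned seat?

Favorable outcomes: C(10,3)·!7 = 120·1854 = 222480.
Total outcomes: 10! = 3628800.
Probability = 222480/3628800 = 103/1680.

103/1680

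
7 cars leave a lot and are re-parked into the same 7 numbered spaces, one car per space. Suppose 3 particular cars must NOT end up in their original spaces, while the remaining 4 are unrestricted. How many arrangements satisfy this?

Let A_j be the event that the j-th constrained one is fixed. By inclusion-exclusion over the 3 events:
Σ_{j=0}^{3} (-1)^j C(3,j)(7-j)!
= C(3,0)·7! - C(3,1)·6! + C(3,2)·5! - C(3,3)·4!
= 5040 - 2160 + 360 - 24
= 3216

3216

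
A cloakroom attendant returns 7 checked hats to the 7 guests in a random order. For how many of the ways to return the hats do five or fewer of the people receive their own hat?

Sum C(7,i)·!(7-i) for i = 0..5:
  i=0: C(7,0)·!7 = 1·1854 = 1854
  i=1: C(7,1)·!6 = 7·265 = 1855
  i=2: C(7,2)·!5 = 21·44 = 924
  i=3: C(7,3)·!4 = 35·9 = 315
  i=4: C(7,4)·!3 = 35·2 = 70
  i=5: C(7,5)·!2 = 21·1 = 21
Total = 5039.

5039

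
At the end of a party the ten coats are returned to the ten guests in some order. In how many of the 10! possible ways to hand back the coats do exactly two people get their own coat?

Choose which 2 of the 10 are fixed: C(10,2) = 45.
The other 8 form a derangement: !8 = 14833.
Total: 45 × 14833 = 667485.

667485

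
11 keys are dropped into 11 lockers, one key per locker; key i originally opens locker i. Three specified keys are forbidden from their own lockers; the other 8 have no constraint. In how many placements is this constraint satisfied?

30078720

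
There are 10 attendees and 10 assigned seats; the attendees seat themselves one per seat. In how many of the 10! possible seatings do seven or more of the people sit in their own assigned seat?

# with exactly i fixed is C(10,i)·!(10-i); sum over i=7..10:
  i=7: C(10,7)·!3 = 120·2 = 240
  i=8: C(10,8)·!2 = 45·1 = 45
  i=9: C(10,9)·!1 = 10·0 = 0
  i=10: C(10,10)·!0 = 1·1 = 1
Total = 286.

286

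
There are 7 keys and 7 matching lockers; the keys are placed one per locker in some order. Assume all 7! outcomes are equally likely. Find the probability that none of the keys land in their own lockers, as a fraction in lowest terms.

103/280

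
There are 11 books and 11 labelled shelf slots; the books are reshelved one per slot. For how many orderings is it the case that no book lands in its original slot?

!11 = 11! · Σ_{k=0}^{11} (-1)^k/k!
= 11! - 11!/1! + 11!/2! - 11!/3! + 11!/4! - 11!/5! + 11!/6! - 11!/7! + 11!/8! - 11!/9! + 11!/10! - 11!/11!
= 39916800 - 39916800 + 19958400 - 6652800 + 1663200 - 332640 + 55440 - 7920 + 990 - 110 + 11 - 1
= 14684570

14684570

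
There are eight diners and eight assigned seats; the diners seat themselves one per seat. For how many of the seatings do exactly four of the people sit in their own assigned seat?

630

Choose which 4 of the 8 are fixed: C(8,4) = 70.
The remaining 4 must be deranged: !4 = 9.
Total: 70 × 9 = 630.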